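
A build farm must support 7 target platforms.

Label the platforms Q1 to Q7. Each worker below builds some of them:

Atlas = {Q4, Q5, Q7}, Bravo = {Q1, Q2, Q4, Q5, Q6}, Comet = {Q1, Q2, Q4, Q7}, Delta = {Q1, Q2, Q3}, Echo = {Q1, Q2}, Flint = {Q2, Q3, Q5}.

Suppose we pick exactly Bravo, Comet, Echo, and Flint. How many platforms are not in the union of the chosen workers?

0

Union of Bravo, Comet, Echo, Flint = {Q1, Q2, Q3, Q4, Q5, Q6, Q7} — that's every platform, so 0 are uncovered.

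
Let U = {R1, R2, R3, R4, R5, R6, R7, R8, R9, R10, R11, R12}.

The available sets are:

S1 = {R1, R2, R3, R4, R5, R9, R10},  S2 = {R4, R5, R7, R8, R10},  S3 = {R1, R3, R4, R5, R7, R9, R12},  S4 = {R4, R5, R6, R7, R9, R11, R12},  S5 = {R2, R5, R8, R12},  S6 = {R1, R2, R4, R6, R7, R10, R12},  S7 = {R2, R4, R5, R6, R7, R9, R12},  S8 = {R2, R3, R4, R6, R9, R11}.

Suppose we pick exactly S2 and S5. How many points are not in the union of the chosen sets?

Union of S2, S5 = {R2, R4, R5, R7, R8, R10, R12}.
Not covered: R1, R3, R6, R9, R11 — 5 points.

5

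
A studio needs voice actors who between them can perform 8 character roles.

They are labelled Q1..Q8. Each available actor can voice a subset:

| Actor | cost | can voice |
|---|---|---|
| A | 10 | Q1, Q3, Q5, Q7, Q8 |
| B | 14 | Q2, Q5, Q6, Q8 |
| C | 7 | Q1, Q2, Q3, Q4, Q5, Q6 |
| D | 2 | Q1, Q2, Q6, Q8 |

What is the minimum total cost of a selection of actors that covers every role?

17

A, C together cover every role (A ∪ C = {Q1, Q2, Q3, Q4, Q5, Q6, Q7, Q8}); total cost 10 + 7 = 17.
The greedy pick D, C, A costs 19; no covering selection beats 17.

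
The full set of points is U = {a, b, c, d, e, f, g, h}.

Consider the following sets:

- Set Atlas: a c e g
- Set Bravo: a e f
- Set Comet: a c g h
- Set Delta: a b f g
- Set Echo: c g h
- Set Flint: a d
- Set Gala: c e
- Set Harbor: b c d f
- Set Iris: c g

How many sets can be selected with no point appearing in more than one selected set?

Delta, Gala are pairwise disjoint (Delta={a,b,f,g}; Gala={c,e}).
Every remaining set overlaps one of these, and no 3 of the listed sets are pairwise disjoint, so 2 is the maximum.

2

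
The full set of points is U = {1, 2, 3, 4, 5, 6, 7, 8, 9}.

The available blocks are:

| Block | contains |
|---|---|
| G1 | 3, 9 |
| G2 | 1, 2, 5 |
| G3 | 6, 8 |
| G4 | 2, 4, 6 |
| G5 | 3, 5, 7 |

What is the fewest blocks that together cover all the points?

G1 and G2 and G3 and G4 and G5 together: G1 ∪ G2 ∪ G3 ∪ G4 ∪ G5 = {1, 2, 3, 4, 5, 6, 7, 8, 9} — every point is covered.
No 4 of the 5 blocks cover everything (all 5 combinations miss at least one point), so 5 is optimal.

5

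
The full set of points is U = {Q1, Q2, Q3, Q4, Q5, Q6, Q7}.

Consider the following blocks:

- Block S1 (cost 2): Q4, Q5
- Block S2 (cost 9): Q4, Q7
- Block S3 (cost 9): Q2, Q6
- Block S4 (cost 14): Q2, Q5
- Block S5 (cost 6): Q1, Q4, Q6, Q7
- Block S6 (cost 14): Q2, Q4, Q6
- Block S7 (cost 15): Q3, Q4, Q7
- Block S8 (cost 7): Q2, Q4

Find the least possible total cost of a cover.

30

S1, S5, S7, S8 together cover every point (S1 ∪ S5 ∪ S7 ∪ S8 = {Q1, Q2, Q3, Q4, Q5, Q6, Q7}); total cost 2 + 6 + 15 + 7 = 30.
No covering selection has total cost below 30.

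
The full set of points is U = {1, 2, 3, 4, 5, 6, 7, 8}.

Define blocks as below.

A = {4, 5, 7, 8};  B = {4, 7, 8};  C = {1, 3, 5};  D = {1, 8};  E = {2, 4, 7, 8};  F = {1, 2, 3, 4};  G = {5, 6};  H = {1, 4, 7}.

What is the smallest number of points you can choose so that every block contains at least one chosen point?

3

Take T = {1, 4, 5}. Each listed block contains at least one of these, so T is a hitting set of size 3.
No choice of 2 points meets every block, so 3 is the minimum.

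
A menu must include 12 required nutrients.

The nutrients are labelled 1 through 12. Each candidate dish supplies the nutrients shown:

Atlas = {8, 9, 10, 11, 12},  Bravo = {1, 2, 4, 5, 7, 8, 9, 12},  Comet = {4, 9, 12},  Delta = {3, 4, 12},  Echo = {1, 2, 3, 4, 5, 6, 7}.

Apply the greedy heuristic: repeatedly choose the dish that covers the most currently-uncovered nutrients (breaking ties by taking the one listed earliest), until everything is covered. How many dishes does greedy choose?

3

Greedy: pick Bravo (covers 8 new) → pick Atlas (covers 2 new) → pick Echo (covers 2 new). Total picks: 3.
(The true minimum cover uses only 2 dishes, so greedy is not optimal here.)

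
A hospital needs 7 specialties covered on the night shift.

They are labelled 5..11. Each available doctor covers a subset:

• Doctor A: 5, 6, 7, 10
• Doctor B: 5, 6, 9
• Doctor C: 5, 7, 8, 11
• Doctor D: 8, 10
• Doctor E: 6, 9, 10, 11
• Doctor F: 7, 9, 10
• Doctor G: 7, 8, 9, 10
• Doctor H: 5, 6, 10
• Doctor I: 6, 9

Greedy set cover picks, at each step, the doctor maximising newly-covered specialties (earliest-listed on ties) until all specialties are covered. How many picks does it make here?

3

Greedy: pick A (covers 4 new) → pick C (covers 2 new) → pick B (covers 1 new). Total picks: 3.
(The true minimum cover uses only 2 doctors, so greedy is not optimal here.)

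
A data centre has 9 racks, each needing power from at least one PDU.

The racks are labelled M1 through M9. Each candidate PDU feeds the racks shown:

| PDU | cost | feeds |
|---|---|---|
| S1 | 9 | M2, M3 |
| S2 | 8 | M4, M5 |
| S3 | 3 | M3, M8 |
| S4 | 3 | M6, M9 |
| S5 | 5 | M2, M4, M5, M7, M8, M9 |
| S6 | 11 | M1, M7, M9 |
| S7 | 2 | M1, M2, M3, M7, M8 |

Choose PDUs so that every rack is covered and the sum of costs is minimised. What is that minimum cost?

S4, S5, S7 together cover every rack (S4 ∪ S5 ∪ S7 = {M1, M2, M3, M4, M5, M6, M7, M8, M9}); total cost 3 + 5 + 2 = 10.
No covering selection has total cost below 10.

10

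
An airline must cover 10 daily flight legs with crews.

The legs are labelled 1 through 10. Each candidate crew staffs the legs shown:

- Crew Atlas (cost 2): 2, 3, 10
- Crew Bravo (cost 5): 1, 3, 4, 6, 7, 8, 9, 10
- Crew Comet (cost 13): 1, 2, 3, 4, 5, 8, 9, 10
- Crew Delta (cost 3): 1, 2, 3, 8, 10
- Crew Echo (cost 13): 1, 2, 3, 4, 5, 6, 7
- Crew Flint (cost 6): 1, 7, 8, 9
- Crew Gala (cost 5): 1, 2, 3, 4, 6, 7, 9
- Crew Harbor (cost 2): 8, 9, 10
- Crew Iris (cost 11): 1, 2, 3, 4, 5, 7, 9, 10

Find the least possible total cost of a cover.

Echo, Harbor together cover every leg (Echo ∪ Harbor = {1, 2, 3, 4, 5, 6, 7, 8, 9, 10}); total cost 13 + 2 = 15.
The greedy pick Delta, Bravo, Iris costs 19; no covering selection beats 15.

15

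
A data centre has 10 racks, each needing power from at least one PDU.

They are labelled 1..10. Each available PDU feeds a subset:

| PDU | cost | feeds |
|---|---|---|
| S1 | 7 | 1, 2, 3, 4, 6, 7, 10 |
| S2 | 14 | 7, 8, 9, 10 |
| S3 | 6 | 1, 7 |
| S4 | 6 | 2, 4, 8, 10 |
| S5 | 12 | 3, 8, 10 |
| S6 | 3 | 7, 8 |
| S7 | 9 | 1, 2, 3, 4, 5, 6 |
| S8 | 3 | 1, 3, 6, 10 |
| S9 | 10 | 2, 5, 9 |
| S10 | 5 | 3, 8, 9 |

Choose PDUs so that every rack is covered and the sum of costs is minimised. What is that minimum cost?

20

S6, S7, S8, S10 together cover every rack (S6 ∪ S7 ∪ S8 ∪ S10 = {1, 2, 3, 4, 5, 6, 7, 8, 9, 10}); total cost 3 + 9 + 3 + 5 = 20.
The greedy pick S8, S6, S4, S9 costs 22; no covering selection beats 20.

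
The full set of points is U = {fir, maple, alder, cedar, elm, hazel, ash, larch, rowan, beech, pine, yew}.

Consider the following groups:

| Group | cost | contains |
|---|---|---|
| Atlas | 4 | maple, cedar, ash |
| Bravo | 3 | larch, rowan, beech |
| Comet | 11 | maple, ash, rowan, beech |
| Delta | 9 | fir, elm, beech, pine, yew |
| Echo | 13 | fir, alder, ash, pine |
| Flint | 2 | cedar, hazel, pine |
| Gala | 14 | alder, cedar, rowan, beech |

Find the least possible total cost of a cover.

31

Atlas, Bravo, Delta, Echo, Flint together cover every point (Atlas ∪ Bravo ∪ Delta ∪ Echo ∪ Flint = {fir, maple, alder, cedar, elm, hazel, ash, larch, rowan, beech, pine, yew}); total cost 4 + 3 + 9 + 13 + 2 = 31.
No covering selection has total cost below 31.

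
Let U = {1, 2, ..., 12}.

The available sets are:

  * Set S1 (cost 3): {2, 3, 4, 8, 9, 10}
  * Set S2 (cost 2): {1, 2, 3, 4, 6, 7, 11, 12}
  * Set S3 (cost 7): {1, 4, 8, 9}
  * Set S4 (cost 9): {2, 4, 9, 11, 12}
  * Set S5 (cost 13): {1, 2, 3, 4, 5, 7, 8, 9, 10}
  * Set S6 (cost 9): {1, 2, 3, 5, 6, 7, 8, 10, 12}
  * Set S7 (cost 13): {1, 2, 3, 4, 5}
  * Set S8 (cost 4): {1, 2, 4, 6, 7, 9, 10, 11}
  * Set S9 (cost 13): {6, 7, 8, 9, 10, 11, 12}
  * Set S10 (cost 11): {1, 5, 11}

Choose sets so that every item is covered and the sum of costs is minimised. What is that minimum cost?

13

S6, S8 together cover every item (S6 ∪ S8 = {1, 2, 3, 4, 5, 6, 7, 8, 9, 10, 11, 12}); total cost 9 + 4 = 13.
The greedy pick S2, S1, S6 costs 14; no covering selection beats 13.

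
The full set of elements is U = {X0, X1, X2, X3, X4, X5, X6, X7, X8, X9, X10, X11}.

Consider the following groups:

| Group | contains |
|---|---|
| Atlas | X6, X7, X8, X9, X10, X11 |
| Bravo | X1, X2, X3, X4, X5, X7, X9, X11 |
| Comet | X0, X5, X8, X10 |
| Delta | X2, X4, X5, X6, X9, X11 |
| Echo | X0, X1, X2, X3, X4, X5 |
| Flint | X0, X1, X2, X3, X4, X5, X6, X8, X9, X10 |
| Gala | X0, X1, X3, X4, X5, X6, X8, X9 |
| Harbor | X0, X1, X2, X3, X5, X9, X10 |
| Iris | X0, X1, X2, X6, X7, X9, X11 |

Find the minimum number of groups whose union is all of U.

Take {Bravo, Flint}. Their union is {X0, X1, X2, X3, X4, X5, X6, X7, X8, X9, X10, X11}, which is all 12 elements.
No single group has all 12 elements (the largest, Flint, has 10), so 2 is optimal.

2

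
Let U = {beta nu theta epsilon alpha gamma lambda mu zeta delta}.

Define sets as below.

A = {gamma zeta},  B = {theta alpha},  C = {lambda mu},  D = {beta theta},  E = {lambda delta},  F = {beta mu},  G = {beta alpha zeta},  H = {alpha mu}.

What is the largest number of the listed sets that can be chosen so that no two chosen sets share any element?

4

A, B, E, F are pairwise disjoint (A={gamma,zeta}; B={theta,alpha}; E={lambda,delta}; F={beta,mu}).
Every remaining set overlaps one of these, and no 5 of the listed sets are pairwise disjoint, so 4 is the maximum.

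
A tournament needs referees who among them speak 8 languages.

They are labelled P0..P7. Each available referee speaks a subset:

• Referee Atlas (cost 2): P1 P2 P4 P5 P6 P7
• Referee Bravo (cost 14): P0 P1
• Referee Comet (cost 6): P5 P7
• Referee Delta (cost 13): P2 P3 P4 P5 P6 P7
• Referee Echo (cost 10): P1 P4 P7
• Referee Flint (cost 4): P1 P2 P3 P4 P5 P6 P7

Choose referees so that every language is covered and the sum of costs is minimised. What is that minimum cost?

Bravo, Flint together cover every language (Bravo ∪ Flint = {P0, P1, P2, P3, P4, P5, P6, P7}); total cost 14 + 4 = 18.
The greedy pick Atlas, Flint, Bravo costs 20; no covering selection beats 18.

18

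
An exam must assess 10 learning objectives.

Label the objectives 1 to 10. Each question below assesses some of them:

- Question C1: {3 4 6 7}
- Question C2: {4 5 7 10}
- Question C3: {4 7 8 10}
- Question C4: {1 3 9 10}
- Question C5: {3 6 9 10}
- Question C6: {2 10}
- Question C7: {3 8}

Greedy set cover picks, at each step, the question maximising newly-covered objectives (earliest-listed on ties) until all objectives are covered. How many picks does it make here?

5

Greedy: pick C1 (covers 4 new) → pick C4 (covers 3 new) → pick C2 (covers 1 new) → pick C3 (covers 1 new) → pick C6 (covers 1 new). Total picks: 5.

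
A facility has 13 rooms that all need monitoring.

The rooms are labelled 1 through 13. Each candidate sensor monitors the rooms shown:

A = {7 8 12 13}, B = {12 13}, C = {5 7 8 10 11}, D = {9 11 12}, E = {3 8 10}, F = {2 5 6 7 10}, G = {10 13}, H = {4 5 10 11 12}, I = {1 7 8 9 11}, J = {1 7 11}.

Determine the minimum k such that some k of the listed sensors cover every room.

5

Take {A, E, F, H, I}. Their union is {1, 2, 3, 4, 5, 6, 7, 8, 9, 10, 11, 12, 13}, which is all 13 rooms.
No 4 of the 10 sensors cover everything (all 210 combinations miss at least one room), so 5 is optimal.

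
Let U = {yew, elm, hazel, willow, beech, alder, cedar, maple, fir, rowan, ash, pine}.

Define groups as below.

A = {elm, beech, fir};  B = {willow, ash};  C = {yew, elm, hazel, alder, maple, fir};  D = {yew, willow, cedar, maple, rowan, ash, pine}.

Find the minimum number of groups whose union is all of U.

A, C, and D cover everything between them: the union {yew, elm, hazel, willow, beech, alder, cedar, maple, fir, rowan, ash, pine} is all of U.
Only C contains hazel, so C is forced; the remaining 6 points need at least 2 more groups (each remaining group adds at most 5) — so at least 3 groups are needed, and 3 is optimal.

3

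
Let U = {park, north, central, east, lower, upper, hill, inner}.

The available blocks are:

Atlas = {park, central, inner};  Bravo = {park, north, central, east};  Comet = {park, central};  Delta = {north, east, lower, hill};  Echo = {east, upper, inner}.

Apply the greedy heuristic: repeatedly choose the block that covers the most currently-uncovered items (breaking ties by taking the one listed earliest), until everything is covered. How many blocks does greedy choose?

3

Greedy: pick Bravo (covers 4 new) → pick Delta (covers 2 new) → pick Echo (covers 2 new). Total picks: 3.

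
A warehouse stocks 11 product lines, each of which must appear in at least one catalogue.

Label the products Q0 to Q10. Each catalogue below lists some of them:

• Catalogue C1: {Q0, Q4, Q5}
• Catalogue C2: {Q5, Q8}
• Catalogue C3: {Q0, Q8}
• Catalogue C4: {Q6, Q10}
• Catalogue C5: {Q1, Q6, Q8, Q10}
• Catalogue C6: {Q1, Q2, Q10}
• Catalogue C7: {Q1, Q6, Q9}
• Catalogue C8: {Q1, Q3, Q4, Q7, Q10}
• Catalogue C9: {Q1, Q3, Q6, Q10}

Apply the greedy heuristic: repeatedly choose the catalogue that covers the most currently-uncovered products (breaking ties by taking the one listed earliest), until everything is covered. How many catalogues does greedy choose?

5

Greedy: pick C8 (covers 5 new) → pick C1 (covers 2 new) → pick C5 (covers 2 new) → pick C6 (covers 1 new) → pick C7 (covers 1 new). Total picks: 5.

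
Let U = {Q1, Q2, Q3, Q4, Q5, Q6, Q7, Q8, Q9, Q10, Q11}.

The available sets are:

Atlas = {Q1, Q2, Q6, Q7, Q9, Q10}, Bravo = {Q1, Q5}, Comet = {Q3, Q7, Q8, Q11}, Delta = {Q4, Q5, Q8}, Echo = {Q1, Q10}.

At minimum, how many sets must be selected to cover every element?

Atlas and Comet and Delta together: Atlas ∪ Comet ∪ Delta = {Q1, Q2, Q3, Q4, Q5, Q6, Q7, Q8, Q9, Q10, Q11} — every element is covered.
Only Atlas contains Q2, so Atlas is forced; the remaining 5 elements need at least 2 more sets (each remaining set adds at most 3) — so at least 3 sets are needed, and 3 is optimal.

3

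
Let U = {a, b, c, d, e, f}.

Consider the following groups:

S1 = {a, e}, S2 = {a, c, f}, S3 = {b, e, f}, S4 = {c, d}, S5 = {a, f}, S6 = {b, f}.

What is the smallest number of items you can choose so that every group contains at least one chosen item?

3

The 3 items {d, e, f} hit every group.
The groups S1, S4, S6 are pairwise disjoint, so any hitting set needs a separate item for each — at least 3. Hence 3 is optimal.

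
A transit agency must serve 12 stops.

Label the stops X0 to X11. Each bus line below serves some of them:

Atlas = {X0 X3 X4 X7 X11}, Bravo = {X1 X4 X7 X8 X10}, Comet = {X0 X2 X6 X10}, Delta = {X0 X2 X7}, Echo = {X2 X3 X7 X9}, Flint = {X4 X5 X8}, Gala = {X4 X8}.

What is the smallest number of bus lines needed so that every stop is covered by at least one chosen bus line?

5

Take {Atlas, Bravo, Comet, Echo, Flint}. Their union is {X0, X1, X2, X3, X4, X5, X6, X7, X8, X9, X10, X11}, which is all 12 stops.
No 4 of the 7 bus lines cover everything (all 35 combinations miss at least one stop), so 5 is optimal.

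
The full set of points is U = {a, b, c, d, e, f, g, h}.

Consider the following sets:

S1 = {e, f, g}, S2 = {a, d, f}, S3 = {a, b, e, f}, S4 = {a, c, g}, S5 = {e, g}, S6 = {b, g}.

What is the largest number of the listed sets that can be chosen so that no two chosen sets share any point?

S2, S5 are pairwise disjoint (S2={a,d,f}; S5={e,g}).
Every remaining set overlaps one of these, and no 3 of the listed sets are pairwise disjoint, so 2 is the maximum.

2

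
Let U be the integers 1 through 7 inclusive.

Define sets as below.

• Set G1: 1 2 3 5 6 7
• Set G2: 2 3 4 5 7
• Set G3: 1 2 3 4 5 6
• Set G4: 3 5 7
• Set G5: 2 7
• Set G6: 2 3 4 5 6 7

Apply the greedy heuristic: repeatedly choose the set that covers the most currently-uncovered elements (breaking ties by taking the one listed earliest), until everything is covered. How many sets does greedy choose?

Greedy: pick G1 (covers 6 new) → pick G2 (covers 1 new). Total picks: 2.

2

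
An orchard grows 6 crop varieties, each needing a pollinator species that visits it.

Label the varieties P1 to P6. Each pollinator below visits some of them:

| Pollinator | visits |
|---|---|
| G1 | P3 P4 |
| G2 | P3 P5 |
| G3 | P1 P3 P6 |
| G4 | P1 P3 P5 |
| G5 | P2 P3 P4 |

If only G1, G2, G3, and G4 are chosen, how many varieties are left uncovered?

1

Union of G1, G2, G3, G4 = {P1, P3, P4, P5, P6}.
Not covered: P2 — 1 variety.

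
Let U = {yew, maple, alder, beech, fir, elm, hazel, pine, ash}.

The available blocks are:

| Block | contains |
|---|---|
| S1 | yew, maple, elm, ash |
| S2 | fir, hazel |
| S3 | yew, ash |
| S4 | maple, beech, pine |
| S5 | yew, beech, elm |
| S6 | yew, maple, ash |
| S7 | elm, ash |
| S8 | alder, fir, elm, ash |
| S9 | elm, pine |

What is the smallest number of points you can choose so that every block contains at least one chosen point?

4

H = {maple, fir, elm, ash} meets every block (each contains at least one member of H), and |H| = 4.
No choice of 3 points meets every block, so 4 is the minimum.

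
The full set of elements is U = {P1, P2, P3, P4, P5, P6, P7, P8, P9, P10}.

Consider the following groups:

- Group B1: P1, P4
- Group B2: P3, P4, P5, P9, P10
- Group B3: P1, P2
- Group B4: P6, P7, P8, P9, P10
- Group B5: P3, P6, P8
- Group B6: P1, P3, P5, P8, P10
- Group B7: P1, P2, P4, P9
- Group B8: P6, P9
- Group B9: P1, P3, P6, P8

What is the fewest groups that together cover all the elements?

3

B4, B6, and B7 cover everything between them: the union {P1, P2, P3, P4, P5, P6, P7, P8, P9, P10} is all of U.
Only B4 contains P7, so B4 is forced; the remaining 5 elements need at least 2 more groups (each remaining group adds at most 3) — so at least 3 groups are needed, and 3 is optimal.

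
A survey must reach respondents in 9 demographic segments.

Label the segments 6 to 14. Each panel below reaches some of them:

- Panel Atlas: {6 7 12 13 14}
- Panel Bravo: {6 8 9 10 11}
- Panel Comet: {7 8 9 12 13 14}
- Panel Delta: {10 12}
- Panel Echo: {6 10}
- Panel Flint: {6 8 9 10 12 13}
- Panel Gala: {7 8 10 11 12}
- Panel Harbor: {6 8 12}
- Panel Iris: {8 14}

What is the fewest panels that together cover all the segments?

Atlas and Bravo together: Atlas ∪ Bravo = {6, 7, 8, 9, 10, 11, 12, 13, 14} — every segment is covered.
No single panel has all 9 segments (the largest, Comet, has 6), so 2 is optimal.

2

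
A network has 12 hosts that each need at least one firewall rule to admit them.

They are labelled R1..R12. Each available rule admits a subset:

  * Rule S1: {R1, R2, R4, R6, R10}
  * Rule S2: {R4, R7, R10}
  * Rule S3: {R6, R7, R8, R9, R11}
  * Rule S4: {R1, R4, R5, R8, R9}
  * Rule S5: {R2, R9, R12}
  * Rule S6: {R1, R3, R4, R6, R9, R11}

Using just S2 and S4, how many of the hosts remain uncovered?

5

Union of S2, S4 = {R1, R4, R5, R7, R8, R9, R10}.
Not covered: R2, R3, R6, R11, R12 — 5 hosts.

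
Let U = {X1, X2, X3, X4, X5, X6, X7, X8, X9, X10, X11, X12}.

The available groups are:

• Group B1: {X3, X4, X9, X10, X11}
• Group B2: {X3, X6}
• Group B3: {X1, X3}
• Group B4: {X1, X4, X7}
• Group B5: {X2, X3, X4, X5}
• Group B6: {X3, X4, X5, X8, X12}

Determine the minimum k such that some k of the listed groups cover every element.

5

Take {B1, B2, B4, B5, B6}. Their union is {X1, X2, X3, X4, X5, X6, X7, X8, X9, X10, X11, X12}, which is all 12 elements.
No 4 of the 6 groups cover everything (all 15 combinations miss at least one element), so 5 is optimal.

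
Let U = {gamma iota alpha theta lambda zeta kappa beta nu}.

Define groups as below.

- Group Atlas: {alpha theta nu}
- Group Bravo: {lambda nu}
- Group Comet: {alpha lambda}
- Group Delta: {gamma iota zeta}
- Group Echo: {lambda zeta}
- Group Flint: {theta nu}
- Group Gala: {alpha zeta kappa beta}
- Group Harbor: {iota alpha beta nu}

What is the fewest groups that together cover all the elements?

4

Bravo, Delta, Flint, and Gala cover everything between them: the union {gamma, iota, alpha, theta, lambda, zeta, kappa, beta, nu} is all of U.
Only Gala contains kappa, so Gala is forced; the remaining 5 elements need at least 3 more groups (each remaining group adds at most 2) — so at least 4 groups are needed, and 4 is optimal.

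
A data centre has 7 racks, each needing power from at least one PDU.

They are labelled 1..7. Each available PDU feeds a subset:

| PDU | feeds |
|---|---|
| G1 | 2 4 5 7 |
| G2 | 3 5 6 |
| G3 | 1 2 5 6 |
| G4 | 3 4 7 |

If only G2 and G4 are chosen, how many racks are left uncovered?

2

Union of G2, G4 = {3, 4, 5, 6, 7}.
Not covered: 1, 2 — 2 racks.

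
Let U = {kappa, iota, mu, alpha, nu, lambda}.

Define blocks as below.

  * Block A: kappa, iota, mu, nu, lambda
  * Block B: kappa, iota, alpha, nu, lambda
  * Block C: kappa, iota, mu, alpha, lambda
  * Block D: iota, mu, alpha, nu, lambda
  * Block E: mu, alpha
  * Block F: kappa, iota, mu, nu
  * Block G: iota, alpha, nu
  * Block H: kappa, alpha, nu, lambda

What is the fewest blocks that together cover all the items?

A and B cover everything between them: the union {kappa, iota, mu, alpha, nu, lambda} is all of U.
No single block has all 6 items (the largest, A, has 5), so 2 is optimal.

2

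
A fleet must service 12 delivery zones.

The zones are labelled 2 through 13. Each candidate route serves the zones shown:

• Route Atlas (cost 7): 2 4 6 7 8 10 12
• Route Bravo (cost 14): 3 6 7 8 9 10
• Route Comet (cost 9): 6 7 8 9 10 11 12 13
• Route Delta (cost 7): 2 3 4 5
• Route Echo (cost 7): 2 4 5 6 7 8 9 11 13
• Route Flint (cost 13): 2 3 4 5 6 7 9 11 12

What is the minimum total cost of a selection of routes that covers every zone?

16

Comet, Delta together cover every zone (Comet ∪ Delta = {2, 3, 4, 5, 6, 7, 8, 9, 10, 11, 12, 13}); total cost 9 + 7 = 16.
The greedy pick Echo, Atlas, Delta costs 21; no covering selection beats 16.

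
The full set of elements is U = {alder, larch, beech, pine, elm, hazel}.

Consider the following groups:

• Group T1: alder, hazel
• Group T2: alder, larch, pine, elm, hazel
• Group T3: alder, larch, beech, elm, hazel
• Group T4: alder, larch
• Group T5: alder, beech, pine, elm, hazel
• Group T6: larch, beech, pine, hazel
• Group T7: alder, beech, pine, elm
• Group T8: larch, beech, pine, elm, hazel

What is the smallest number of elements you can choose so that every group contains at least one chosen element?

2

Take H = {alder, beech}. Each listed group contains at least one of these, so H is a hitting set of size 2.
No single element lies in every group, so at least 2 are needed and 2 is optimal.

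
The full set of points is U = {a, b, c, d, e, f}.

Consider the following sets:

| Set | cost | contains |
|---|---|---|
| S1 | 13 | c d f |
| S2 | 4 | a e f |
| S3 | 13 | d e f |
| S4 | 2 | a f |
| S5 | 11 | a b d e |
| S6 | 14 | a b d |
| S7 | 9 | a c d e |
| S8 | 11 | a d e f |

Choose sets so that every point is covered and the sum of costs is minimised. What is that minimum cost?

22

S4, S5, S7 together cover every point (S4 ∪ S5 ∪ S7 = {a, b, c, d, e, f}); total cost 2 + 11 + 9 = 22.
No covering selection has total cost below 22.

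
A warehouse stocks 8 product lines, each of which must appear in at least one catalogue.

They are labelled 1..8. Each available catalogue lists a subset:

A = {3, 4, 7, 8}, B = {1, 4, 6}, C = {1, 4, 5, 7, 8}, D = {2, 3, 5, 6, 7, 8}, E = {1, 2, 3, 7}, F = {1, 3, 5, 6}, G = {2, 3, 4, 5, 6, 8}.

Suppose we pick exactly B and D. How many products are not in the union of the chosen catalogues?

0

Union of B, D = {1, 2, 3, 4, 5, 6, 7, 8} — that's every product, so 0 are uncovered.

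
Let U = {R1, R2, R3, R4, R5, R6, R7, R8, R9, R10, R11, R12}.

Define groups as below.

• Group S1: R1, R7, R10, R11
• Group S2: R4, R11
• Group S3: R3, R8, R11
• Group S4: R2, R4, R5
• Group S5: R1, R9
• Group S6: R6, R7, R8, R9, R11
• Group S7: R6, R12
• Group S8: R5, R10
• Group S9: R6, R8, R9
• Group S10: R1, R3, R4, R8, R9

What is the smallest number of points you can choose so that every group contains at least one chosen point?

H = {R5, R9, R11, R12} meets every group (each contains at least one member of H), and |H| = 4.
The groups S2, S5, S7, S8 are pairwise disjoint, so any hitting set needs a separate point for each — at least 4. Hence 4 is optimal.

4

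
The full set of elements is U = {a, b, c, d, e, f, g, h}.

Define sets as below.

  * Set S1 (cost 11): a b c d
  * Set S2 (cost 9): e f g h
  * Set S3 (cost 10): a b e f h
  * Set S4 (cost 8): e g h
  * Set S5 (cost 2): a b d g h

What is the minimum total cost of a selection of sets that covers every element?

S1, S2 together cover every element (S1 ∪ S2 = {a, b, c, d, e, f, g, h}); total cost 11 + 9 = 20.
The greedy pick S5, S2, S1 costs 22; no covering selection beats 20.

20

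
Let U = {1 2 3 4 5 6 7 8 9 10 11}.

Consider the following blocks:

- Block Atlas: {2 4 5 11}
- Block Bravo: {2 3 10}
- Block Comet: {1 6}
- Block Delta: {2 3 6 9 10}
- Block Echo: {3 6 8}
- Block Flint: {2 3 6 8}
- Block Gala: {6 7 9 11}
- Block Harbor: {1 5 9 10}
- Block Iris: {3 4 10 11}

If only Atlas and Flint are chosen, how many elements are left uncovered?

4

Union of Atlas, Flint = {2, 3, 4, 5, 6, 8, 11}.
Not covered: 1, 7, 9, 10 — 4 elements.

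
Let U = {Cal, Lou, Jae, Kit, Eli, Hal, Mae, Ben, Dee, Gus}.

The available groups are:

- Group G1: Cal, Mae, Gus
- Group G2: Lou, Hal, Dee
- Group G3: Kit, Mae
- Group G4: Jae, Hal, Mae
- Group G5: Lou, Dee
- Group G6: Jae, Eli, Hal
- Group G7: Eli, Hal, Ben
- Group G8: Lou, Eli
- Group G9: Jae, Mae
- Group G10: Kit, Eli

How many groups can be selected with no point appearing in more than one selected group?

G2, G9, G10 are pairwise disjoint (G2={Lou,Hal,Dee}; G9={Jae,Mae}; G10={Kit,Eli}).
Every remaining group overlaps one of these, and no 4 of the listed groups are pairwise disjoint, so 3 is the maximum.

3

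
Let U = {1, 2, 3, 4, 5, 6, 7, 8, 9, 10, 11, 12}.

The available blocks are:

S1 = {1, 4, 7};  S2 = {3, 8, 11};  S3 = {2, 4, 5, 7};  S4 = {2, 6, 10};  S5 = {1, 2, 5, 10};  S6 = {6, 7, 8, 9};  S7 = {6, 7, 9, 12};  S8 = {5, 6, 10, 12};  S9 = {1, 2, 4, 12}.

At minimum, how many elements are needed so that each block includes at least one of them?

4

Take H = {2, 4, 6, 11}. Each listed block contains at least one of these, so H is a hitting set of size 4.
No choice of 3 elements meets every block, so 4 is the minimum.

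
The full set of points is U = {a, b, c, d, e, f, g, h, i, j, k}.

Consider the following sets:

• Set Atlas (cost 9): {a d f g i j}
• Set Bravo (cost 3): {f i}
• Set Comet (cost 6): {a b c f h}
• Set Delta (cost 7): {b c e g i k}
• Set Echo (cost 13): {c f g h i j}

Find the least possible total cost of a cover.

22

Atlas, Comet, Delta together cover every point (Atlas ∪ Comet ∪ Delta = {a, b, c, d, e, f, g, h, i, j, k}); total cost 9 + 6 + 7 = 22.
No covering selection has total cost below 22.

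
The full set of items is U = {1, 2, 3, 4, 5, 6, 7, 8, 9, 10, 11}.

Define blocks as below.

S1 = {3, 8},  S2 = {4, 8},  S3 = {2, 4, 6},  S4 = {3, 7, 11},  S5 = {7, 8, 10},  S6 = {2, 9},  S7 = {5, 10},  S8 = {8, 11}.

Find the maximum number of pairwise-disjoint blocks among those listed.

4

S2, S4, S6, S7 are pairwise disjoint (S2={4,8}; S4={3,7,11}; S6={2,9}; S7={5,10}).
Every remaining block overlaps one of these, and no 5 of the listed blocks are pairwise disjoint, so 4 is the maximum.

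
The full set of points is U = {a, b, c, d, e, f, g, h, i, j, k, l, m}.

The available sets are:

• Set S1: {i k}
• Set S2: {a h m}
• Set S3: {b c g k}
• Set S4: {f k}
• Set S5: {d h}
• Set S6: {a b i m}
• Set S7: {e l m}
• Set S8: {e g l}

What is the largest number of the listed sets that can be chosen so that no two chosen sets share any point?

4

S4, S5, S6, S8 are pairwise disjoint (S4={f,k}; S5={d,h}; S6={a,b,i,m}; S8={e,g,l}).
Every remaining set overlaps one of these, and no 5 of the listed sets are pairwise disjoint, so 4 is the maximum.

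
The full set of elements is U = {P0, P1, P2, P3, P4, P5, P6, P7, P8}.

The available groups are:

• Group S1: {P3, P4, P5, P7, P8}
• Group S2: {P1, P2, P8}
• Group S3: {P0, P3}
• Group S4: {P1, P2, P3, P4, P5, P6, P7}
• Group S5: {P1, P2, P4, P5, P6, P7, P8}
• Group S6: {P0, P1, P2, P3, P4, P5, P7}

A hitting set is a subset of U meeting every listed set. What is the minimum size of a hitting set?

The 2 elements {P3, P8} hit every group.
The groups S2, S3 are pairwise disjoint, so any hitting set needs a separate element for each — at least 2. Hence 2 is optimal.

2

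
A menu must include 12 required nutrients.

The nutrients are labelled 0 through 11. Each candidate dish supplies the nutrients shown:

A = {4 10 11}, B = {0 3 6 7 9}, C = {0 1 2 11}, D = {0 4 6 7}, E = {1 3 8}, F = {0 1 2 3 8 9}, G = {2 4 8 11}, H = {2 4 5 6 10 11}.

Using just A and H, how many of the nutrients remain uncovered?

6

Union of A, H = {2, 4, 5, 6, 10, 11}.
Not covered: 0, 1, 3, 7, 8, 9 — 6 nutrients.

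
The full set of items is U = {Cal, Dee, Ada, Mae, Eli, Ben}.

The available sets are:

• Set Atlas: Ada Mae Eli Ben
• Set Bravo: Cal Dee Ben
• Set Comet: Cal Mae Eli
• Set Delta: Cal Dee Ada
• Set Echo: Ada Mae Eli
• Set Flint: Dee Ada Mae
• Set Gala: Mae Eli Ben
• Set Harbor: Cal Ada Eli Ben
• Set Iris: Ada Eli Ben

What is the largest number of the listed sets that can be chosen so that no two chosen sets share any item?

2

Bravo, Echo are pairwise disjoint (Bravo={Cal,Dee,Ben}; Echo={Ada,Mae,Eli}).
Every remaining set overlaps one of these, and no 3 of the listed sets are pairwise disjoint, so 2 is the maximum.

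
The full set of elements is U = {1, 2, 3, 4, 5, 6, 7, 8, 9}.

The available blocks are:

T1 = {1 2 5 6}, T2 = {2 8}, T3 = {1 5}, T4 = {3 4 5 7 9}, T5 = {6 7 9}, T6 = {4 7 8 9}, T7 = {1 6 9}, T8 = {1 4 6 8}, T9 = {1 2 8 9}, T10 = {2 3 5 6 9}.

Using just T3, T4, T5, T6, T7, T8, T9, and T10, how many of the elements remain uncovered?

0

Union of T3, T4, T5, T6, T7, T8, T9, T10 = {1, 2, 3, 4, 5, 6, 7, 8, 9} — that's every element, so 0 are uncovered.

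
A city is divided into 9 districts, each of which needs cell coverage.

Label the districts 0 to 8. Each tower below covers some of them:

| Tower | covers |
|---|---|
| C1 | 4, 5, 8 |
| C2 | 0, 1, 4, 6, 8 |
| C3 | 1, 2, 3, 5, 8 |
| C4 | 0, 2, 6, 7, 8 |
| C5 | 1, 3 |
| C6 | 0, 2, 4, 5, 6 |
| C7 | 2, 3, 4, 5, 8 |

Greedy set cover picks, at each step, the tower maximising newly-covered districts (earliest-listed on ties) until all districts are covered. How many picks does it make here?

3

Greedy: pick C2 (covers 5 new) → pick C3 (covers 3 new) → pick C4 (covers 1 new). Total picks: 3.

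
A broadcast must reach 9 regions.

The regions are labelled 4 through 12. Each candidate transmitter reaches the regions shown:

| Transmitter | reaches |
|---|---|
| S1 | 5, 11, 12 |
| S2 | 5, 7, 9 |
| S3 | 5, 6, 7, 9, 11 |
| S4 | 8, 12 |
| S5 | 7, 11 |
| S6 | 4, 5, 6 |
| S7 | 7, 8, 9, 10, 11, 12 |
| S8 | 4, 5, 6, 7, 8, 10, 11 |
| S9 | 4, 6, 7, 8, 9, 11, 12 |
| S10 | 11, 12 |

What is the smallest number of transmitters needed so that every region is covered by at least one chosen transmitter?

2

S7 and S8 together: S7 ∪ S8 = {4, 5, 6, 7, 8, 9, 10, 11, 12} — every region is covered.
No single transmitter has all 9 regions (the largest, S8, has 7), so 2 is optimal.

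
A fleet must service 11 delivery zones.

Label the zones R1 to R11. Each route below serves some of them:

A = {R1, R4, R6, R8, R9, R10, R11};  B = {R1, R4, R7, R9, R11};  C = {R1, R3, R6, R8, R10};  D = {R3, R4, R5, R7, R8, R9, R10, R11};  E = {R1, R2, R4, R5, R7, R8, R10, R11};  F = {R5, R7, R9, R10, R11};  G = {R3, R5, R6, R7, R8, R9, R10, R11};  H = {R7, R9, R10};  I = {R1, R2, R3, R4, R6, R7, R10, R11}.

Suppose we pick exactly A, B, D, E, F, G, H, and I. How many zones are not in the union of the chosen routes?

Union of A, B, D, E, F, G, H, I = {R1, R2, R3, R4, R5, R6, R7, R8, R9, R10, R11} — that's every zone, so 0 are uncovered.

0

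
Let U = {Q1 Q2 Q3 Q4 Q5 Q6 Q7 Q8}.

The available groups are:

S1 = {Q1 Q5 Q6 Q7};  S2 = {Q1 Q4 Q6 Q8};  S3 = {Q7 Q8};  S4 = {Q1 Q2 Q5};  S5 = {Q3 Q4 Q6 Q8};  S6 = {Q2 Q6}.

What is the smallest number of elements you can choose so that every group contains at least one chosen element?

3

The 3 elements {Q2, Q5, Q8} hit every group.
No choice of 2 elements meets every group, so 3 is the minimum.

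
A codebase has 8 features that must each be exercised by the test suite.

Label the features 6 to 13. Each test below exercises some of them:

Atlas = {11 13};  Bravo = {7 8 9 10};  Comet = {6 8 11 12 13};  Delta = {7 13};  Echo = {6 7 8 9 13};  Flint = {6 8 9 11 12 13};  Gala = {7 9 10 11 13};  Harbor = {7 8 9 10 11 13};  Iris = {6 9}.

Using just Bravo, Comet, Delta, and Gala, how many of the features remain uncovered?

Union of Bravo, Comet, Delta, Gala = {6, 7, 8, 9, 10, 11, 12, 13} — that's every feature, so 0 are uncovered.

0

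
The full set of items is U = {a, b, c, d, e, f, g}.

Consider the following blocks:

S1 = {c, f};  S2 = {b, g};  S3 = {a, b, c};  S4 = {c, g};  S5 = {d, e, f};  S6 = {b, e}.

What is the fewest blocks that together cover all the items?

3

S3, S4, and S5 cover everything between them: the union {a, b, c, d, e, f, g} is all of U.
Each block has at most 3 items, and 2·3 = 6 < 7 — so at least 3 blocks are needed, and 3 is optimal.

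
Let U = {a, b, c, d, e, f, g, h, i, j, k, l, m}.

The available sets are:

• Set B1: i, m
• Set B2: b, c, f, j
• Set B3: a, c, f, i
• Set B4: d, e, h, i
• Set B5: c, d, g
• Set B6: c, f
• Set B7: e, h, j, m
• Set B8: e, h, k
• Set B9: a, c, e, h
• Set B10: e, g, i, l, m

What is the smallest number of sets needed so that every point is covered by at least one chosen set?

5

B2, B5, B8, B9, and B10 cover everything between them: the union {a, b, c, d, e, f, g, h, i, j, k, l, m} is all of U.
No 4 of the 10 sets cover everything (all 210 combinations miss at least one point), so 5 is optimal.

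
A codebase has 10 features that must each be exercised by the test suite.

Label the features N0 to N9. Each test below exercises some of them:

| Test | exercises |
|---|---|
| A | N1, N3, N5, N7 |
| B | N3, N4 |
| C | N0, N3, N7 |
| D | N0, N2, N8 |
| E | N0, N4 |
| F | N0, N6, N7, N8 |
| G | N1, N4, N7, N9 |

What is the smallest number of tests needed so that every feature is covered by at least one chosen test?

Take {A, D, F, G}. Their union is {N0, N1, N2, N3, N4, N5, N6, N7, N8, N9}, which is all 10 features.
No 3 of the 7 tests cover everything (all 35 combinations miss at least one feature), so 4 is optimal.

4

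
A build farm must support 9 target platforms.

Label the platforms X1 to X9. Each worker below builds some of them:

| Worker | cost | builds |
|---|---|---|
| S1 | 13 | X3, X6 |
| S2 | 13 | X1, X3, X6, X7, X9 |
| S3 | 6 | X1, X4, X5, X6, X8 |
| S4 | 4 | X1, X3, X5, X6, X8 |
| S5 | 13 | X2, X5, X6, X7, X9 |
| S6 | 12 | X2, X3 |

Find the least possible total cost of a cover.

23

S3, S4, S5 together cover every platform (S3 ∪ S4 ∪ S5 = {X1, X2, X3, X4, X5, X6, X7, X8, X9}); total cost 6 + 4 + 13 = 23.
No covering selection has total cost below 23.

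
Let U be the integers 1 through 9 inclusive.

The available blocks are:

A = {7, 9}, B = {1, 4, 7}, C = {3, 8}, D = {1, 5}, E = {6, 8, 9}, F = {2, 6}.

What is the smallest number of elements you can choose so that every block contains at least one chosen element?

4

The 4 elements {1, 3, 6, 7} hit every block.
The blocks A, C, D, F are pairwise disjoint, so any hitting set needs a separate element for each — at least 4. Hence 4 is optimal.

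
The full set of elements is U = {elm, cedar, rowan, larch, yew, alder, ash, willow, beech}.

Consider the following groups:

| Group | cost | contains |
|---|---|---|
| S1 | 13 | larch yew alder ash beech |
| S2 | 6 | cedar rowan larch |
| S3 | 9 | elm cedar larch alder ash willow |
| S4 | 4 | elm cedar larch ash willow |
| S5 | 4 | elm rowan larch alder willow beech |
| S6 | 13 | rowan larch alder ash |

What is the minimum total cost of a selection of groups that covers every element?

S1, S4, S5 together cover every element (S1 ∪ S4 ∪ S5 = {elm, cedar, rowan, larch, yew, alder, ash, willow, beech}); total cost 13 + 4 + 4 = 21.
No covering selection has total cost below 21.

21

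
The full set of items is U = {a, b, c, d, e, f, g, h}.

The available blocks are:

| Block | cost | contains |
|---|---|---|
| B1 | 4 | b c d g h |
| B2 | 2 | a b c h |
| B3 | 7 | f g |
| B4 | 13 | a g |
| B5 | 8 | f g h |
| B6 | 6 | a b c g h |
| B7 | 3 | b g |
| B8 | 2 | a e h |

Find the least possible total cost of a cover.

13

B1, B3, B8 together cover every item (B1 ∪ B3 ∪ B8 = {a, b, c, d, e, f, g, h}); total cost 4 + 7 + 2 = 13.
The greedy pick B2, B1, B8, B3 costs 15; no covering selection beats 13.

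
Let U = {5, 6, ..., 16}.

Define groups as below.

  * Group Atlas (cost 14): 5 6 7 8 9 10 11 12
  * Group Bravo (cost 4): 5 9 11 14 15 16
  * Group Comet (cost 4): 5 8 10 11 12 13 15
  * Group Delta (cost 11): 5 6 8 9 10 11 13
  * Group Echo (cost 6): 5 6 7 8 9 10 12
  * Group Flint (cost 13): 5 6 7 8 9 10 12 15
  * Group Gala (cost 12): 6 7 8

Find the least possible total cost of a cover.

Bravo, Comet, Echo together cover every item (Bravo ∪ Comet ∪ Echo = {5, 6, 7, 8, 9, 10, 11, 12, 13, 14, 15, 16}); total cost 4 + 4 + 6 = 14.
No covering selection has total cost below 14.

14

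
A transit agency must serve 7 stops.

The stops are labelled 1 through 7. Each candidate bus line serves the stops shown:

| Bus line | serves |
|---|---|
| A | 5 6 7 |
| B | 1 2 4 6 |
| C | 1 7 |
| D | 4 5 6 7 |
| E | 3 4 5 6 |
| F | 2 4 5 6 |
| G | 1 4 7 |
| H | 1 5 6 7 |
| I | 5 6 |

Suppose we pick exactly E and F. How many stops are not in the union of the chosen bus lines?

Union of E, F = {2, 3, 4, 5, 6}.
Not covered: 1, 7 — 2 stops.

2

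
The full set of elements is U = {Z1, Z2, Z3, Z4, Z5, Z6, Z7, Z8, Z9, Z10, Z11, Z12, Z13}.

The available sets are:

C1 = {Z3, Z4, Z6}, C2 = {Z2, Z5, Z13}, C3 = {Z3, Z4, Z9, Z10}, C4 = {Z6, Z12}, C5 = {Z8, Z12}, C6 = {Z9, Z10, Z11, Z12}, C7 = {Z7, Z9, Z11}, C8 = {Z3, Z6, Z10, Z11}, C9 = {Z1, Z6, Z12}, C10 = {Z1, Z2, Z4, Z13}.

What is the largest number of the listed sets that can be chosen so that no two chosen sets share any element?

C1, C2, C5, C7 are pairwise disjoint (C1={Z3,Z4,Z6}; C2={Z2,Z5,Z13}; C5={Z8,Z12}; C7={Z7,Z9,Z11}).
Every remaining set overlaps one of these, and no 5 of the listed sets are pairwise disjoint, so 4 is the maximum.

4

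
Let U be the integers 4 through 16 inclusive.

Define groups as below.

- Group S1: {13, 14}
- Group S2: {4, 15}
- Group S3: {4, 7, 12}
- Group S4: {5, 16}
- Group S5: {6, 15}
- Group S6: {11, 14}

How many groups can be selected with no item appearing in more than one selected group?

S1, S3, S4, S5 are pairwise disjoint (S1={13,14}; S3={4,7,12}; S4={5,16}; S5={6,15}).
Every remaining group overlaps one of these, and no 5 of the listed groups are pairwise disjoint, so 4 is the maximum.

4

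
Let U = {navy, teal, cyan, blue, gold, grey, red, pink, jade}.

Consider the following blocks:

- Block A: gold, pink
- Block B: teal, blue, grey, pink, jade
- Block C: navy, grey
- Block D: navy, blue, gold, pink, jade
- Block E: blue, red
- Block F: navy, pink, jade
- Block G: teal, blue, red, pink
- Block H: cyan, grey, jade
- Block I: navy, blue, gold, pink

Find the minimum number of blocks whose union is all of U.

G, H, and I cover everything between them: the union {navy, teal, cyan, blue, gold, grey, red, pink, jade} is all of U.
Only H contains cyan, so H is forced; the remaining 6 points need at least 2 more blocks (each remaining block adds at most 4) — so at least 3 blocks are needed, and 3 is optimal.

3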